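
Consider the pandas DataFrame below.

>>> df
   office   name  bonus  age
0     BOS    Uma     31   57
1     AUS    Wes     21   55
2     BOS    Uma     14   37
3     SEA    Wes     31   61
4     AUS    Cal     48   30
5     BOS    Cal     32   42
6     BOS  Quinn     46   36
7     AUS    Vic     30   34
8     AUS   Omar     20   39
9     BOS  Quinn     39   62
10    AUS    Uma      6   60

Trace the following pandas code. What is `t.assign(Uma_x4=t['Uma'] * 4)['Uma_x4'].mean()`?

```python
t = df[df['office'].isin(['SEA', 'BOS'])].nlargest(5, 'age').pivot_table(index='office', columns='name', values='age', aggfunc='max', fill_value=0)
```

114.0

filter rows where office in ['SEA', 'BOS']:
  office   name  bonus  age
0    BOS    Uma     31   57
2    BOS    Uma     14   37
3    SEA    Wes     31   61
5    BOS    Cal     32   42
6    BOS  Quinn     46   36
9    BOS  Quinn     39   62
take 5 rows with largest age:
  office   name  bonus  age
9    BOS  Quinn     39   62
3    SEA    Wes     31   61
0    BOS    Uma     31   57
5    BOS    Cal     32   42
2    BOS    Uma     14   37
pivot: rows=office, cols=name, max(age):
name    Cal  Quinn  Uma  Wes
office                      
BOS      42     62   57    0
SEA       0      0    0   61
add column Uma_x4 = t['Uma'] * 4:
name    Cal  Quinn  Uma  Wes  Uma_x4
office                              
BOS      42     62   57    0     228
SEA       0      0    0   61       0
So mean() = 114.0.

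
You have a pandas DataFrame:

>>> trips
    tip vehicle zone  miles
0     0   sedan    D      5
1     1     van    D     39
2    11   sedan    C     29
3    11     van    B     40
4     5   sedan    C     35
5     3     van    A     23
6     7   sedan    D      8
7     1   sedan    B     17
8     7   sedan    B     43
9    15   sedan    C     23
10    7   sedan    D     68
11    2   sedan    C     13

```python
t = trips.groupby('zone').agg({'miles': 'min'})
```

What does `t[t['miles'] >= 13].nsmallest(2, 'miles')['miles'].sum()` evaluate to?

30

group by zone, min of miles:
      miles
zone       
A        23
B        17
C        13
D         5
filter rows where miles >= 13:
      miles
zone       
A        23
B        17
C        13
take 2 rows with smallest miles:
      miles
zone       
C        13
B        17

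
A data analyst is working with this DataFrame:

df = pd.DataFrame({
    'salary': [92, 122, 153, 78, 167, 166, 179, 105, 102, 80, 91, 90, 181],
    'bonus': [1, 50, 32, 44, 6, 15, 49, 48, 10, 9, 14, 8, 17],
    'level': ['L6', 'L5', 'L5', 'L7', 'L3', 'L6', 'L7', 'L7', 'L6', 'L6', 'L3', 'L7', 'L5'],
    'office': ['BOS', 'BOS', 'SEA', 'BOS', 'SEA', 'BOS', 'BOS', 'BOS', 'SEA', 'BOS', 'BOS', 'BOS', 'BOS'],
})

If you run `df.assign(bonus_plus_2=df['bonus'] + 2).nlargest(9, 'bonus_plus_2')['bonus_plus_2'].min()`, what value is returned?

12

add column bonus_plus_2 = df['bonus'] + 2:
    salary  bonus level office  bonus_plus_2
0       92      1    L6    BOS             3
1      122     50    L5    BOS            52
2      153     32    L5    SEA            34
3       78     44    L7    BOS            46
4      167      6    L3    SEA             8
5      166     15    L6    BOS            17
6      179     49    L7    BOS            51
7      105     48    L7    BOS            50
8      102     10    L6    SEA            12
9       80      9    L6    BOS            11
10      91     14    L3    BOS            16
11      90      8    L7    BOS            10
12     181     17    L5    BOS            19
take 9 rows with largest bonus_plus_2:
    salary  bonus level office  bonus_plus_2
1      122     50    L5    BOS            52
6      179     49    L7    BOS            51
7      105     48    L7    BOS            50
3       78     44    L7    BOS            46
2      153     32    L5    SEA            34
12     181     17    L5    BOS            19
5      166     15    L6    BOS            17
10      91     14    L3    BOS            16
8      102     10    L6    SEA            12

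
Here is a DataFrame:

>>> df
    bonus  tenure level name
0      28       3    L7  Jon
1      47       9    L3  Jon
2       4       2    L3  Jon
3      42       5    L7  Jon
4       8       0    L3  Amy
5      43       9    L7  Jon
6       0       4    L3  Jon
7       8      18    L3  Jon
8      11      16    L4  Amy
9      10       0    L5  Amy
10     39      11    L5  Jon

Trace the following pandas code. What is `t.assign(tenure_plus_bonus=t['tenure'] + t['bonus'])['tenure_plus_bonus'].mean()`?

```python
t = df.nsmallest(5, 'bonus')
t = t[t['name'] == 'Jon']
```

12.0

take 5 rows with smallest bonus:
   bonus  tenure level name
6      0       4    L3  Jon
2      4       2    L3  Jon
4      8       0    L3  Amy
7      8      18    L3  Jon
9     10       0    L5  Amy
filter rows where name == 'Jon':
   bonus  tenure level name
6      0       4    L3  Jon
2      4       2    L3  Jon
7      8      18    L3  Jon
add column tenure_plus_bonus = t['tenure'] + t['bonus']:
   bonus  tenure level name  tenure_plus_bonus
6      0       4    L3  Jon                  4
2      4       2    L3  Jon                  6
7      8      18    L3  Jon                 26
mean of column 'tenure_plus_bonus' → 12.0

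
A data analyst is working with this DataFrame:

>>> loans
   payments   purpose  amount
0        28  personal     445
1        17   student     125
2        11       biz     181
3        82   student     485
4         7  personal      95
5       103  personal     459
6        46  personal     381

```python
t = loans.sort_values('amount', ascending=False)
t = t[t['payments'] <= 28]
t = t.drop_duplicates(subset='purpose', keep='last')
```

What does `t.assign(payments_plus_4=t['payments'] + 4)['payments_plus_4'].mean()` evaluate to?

15.6666666667

sort by amount descending:
   payments   purpose  amount
3        82   student     485
5       103  personal     459
0        28  personal     445
6        46  personal     381
2        11       biz     181
1        17   student     125
4         7  personal      95
filter rows where payments <= 28:
   payments   purpose  amount
0        28  personal     445
2        11       biz     181
1        17   student     125
4         7  personal      95
drop duplicate purpose (keep=last):
   payments   purpose  amount
2        11       biz     181
1        17   student     125
4         7  personal      95
add column payments_plus_4 = t['payments'] + 4:
   payments   purpose  amount  payments_plus_4
2        11       biz     181               15
1        17   student     125               21
4         7  personal      95               11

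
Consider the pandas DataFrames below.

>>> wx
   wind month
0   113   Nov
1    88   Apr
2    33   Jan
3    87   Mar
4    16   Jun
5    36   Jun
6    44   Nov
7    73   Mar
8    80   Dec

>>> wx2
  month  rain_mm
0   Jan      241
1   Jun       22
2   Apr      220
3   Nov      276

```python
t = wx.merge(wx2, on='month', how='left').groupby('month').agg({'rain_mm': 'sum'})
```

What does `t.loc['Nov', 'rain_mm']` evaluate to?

552.0

merge on 'month' (how='left') → 9 rows:
   wind month  rain_mm
0   113   Nov    276.0
1    88   Apr    220.0
2    33   Jan    241.0
3    87   Mar      NaN
4    16   Jun     22.0
5    36   Jun     22.0
6    44   Nov    276.0
7    73   Mar      NaN
8    80   Dec      NaN
group by month, sum of rain_mm:
       rain_mm
month         
Apr      220.0
Dec        0.0
Jan      241.0
Jun       44.0
Mar        0.0
Nov      552.0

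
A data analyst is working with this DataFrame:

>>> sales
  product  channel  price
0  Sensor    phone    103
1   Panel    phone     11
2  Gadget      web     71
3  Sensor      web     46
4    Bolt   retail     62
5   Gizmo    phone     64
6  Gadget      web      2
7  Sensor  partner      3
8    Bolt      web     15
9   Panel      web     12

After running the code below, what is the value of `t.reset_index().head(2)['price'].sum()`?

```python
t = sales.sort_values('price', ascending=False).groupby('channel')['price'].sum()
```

181

sort by price descending:
  product  channel  price
0  Sensor    phone    103
2  Gadget      web     71
5   Gizmo    phone     64
4    Bolt   retail     62
3  Sensor      web     46
8    Bolt      web     15
9   Panel      web     12
1   Panel    phone     11
7  Sensor  partner      3
6  Gadget      web      2
group by channel, sum of price:
channel
partner      3
phone      178
retail      62
web        146
Name: price, dtype: int64
reset_index():
   channel  price
0  partner      3
1    phone    178
2   retail     62
3      web    146
take first 2 rows:
   channel  price
0  partner      3
1    phone    178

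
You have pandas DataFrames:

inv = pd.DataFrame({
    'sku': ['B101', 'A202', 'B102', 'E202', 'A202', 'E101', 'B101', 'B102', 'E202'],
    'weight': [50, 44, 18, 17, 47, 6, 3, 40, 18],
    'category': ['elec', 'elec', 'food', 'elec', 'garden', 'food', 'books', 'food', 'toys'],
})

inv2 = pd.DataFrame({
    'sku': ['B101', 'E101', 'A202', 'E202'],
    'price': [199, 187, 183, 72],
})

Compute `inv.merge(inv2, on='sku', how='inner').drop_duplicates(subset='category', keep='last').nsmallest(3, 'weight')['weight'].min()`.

merge on 'sku' (how='inner') → 7 rows:
    sku  weight category  price
0  B101      50     elec    199
1  A202      44     elec    183
2  E202      17     elec     72
3  A202      47   garden    183
4  E101       6     food    187
5  B101       3    books    199
6  E202      18     toys     72
drop duplicate category (keep=last):
    sku  weight category  price
2  E202      17     elec     72
3  A202      47   garden    183
4  E101       6     food    187
5  B101       3    books    199
6  E202      18     toys     72
take 3 rows with smallest weight:
    sku  weight category  price
5  B101       3    books    199
4  E101       6     food    187
2  E202      17     elec     72
Finally, min of column 'weight' = 3.

3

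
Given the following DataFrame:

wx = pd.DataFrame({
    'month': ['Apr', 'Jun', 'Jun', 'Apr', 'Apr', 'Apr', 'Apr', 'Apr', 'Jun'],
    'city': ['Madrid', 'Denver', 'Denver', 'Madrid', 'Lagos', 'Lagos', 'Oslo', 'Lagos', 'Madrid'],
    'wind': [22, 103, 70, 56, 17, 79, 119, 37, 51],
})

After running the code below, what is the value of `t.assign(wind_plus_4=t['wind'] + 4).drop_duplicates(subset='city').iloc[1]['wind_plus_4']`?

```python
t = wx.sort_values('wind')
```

26

sort by wind:
  month    city  wind
4   Apr   Lagos    17
0   Apr  Madrid    22
7   Apr   Lagos    37
8   Jun  Madrid    51
3   Apr  Madrid    56
2   Jun  Denver    70
5   Apr   Lagos    79
1   Jun  Denver   103
6   Apr    Oslo   119
add column wind_plus_4 = t['wind'] + 4:
  month    city  wind  wind_plus_4
4   Apr   Lagos    17           21
0   Apr  Madrid    22           26
7   Apr   Lagos    37           41
8   Jun  Madrid    51           55
3   Apr  Madrid    56           60
2   Jun  Denver    70           74
5   Apr   Lagos    79           83
1   Jun  Denver   103          107
6   Apr    Oslo   119          123
drop duplicate city (keep=first):
  month    city  wind  wind_plus_4
4   Apr   Lagos    17           21
0   Apr  Madrid    22           26
2   Jun  Denver    70           74
6   Apr    Oslo   119          123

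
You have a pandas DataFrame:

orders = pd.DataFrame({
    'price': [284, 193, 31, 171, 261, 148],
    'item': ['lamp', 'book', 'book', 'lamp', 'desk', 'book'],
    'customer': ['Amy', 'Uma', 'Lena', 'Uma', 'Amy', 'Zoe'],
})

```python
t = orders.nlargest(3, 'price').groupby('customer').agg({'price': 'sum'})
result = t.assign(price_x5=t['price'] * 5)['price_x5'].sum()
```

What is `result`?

take 3 rows with largest price:
   price  item customer
0    284  lamp      Amy
4    261  desk      Amy
1    193  book      Uma
group by customer, sum of price:
          price
customer       
Amy         545
Uma         193
add column price_x5 = t['price'] * 5:
          price  price_x5
customer                 
Amy         545      2725
Uma         193       965

3690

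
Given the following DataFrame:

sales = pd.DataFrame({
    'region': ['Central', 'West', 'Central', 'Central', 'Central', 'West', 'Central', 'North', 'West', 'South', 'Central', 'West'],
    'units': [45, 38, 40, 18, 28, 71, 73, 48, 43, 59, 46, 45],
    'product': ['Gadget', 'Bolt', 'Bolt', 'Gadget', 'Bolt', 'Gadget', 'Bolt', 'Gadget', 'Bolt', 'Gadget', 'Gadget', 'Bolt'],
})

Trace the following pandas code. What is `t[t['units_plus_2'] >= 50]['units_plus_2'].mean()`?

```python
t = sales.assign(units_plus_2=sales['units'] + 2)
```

64.75

add column units_plus_2 = sales['units'] + 2:
     region  units product  units_plus_2
0   Central     45  Gadget            47
1      West     38    Bolt            40
2   Central     40    Bolt            42
3   Central     18  Gadget            20
4   Central     28    Bolt            30
5      West     71  Gadget            73
6   Central     73    Bolt            75
7     North     48  Gadget            50
8      West     43    Bolt            45
9     South     59  Gadget            61
10  Central     46  Gadget            48
11     West     45    Bolt            47
filter rows where units_plus_2 >= 50:
    region  units product  units_plus_2
5     West     71  Gadget            73
6  Central     73    Bolt            75
7    North     48  Gadget            50
9    South     59  Gadget            61
Finally, mean of column 'units_plus_2' = 64.75.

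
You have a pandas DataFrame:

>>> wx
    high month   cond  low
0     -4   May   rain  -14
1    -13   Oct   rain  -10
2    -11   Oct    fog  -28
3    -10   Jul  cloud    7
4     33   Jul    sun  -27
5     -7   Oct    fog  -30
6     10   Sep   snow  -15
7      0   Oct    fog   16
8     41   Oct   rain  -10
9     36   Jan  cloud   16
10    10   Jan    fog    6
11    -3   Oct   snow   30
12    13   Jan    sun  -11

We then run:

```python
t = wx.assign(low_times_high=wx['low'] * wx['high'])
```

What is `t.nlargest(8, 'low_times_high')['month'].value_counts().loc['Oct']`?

4

add column low_times_high = wx['low'] * wx['high']:
    high month   cond  low  low_times_high
0     -4   May   rain  -14              56
1    -13   Oct   rain  -10             130
2    -11   Oct    fog  -28             308
3    -10   Jul  cloud    7             -70
4     33   Jul    sun  -27            -891
5     -7   Oct    fog  -30             210
6     10   Sep   snow  -15            -150
7      0   Oct    fog   16               0
8     41   Oct   rain  -10            -410
9     36   Jan  cloud   16             576
10    10   Jan    fog    6              60
11    -3   Oct   snow   30             -90
12    13   Jan    sun  -11            -143
take 8 rows with largest low_times_high:
    high month   cond  low  low_times_high
9     36   Jan  cloud   16             576
2    -11   Oct    fog  -28             308
5     -7   Oct    fog  -30             210
1    -13   Oct   rain  -10             130
10    10   Jan    fog    6              60
0     -4   May   rain  -14              56
7      0   Oct    fog   16               0
3    -10   Jul  cloud    7             -70
value_counts of month:
month
Oct    4
Jan    2
May    1
Jul    1
Name: count, dtype: int64
Hence 4.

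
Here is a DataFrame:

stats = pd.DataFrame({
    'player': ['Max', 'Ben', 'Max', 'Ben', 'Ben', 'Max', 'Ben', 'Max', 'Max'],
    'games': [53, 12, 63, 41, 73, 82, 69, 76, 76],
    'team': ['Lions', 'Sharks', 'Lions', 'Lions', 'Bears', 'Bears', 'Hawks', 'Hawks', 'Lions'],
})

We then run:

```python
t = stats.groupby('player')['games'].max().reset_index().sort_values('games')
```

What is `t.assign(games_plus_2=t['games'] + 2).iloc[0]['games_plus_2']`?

75

group by player, max of games:
player
Ben    73
Max    82
Name: games, dtype: int64
reset_index():
  player  games
0    Ben     73
1    Max     82
sort by games:
  player  games
0    Ben     73
1    Max     82
add column games_plus_2 = t['games'] + 2:
  player  games  games_plus_2
0    Ben     73            75
1    Max     82            84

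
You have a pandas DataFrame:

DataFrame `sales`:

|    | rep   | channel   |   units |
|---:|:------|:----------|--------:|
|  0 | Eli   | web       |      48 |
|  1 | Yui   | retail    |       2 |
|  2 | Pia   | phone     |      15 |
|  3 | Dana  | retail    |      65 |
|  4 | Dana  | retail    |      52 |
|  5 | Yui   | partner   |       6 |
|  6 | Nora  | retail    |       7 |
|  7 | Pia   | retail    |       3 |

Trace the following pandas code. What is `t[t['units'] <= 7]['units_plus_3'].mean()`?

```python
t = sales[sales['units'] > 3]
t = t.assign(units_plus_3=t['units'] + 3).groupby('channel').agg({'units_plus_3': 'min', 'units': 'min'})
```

9.5

filter rows where units > 3:
    rep  channel  units
0   Eli      web     48
2   Pia    phone     15
3  Dana   retail     65
4  Dana   retail     52
5   Yui  partner      6
6  Nora   retail      7
add column units_plus_3 = t['units'] + 3:
    rep  channel  units  units_plus_3
0   Eli      web     48            51
2   Pia    phone     15            18
3  Dana   retail     65            68
4  Dana   retail     52            55
5   Yui  partner      6             9
6  Nora   retail      7            10
group by channel: min(units_plus_3), min(units):
         units_plus_3  units
channel                     
partner             9      6
phone              18     15
retail             10      7
web                51     48
filter rows where units <= 7:
         units_plus_3  units
channel                     
partner             9      6
retail             10      7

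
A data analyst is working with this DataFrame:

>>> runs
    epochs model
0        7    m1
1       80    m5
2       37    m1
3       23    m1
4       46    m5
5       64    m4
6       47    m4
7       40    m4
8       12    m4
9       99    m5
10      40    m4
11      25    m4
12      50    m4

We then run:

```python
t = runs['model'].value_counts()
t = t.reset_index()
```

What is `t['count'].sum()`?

13

value_counts of model:
model
m4    7
m1    3
m5    3
Name: count, dtype: int64
reset_index():
  model  count
0    m4      7
1    m1      3
2    m5      3
Reading off the sum of column 'count', we get 13.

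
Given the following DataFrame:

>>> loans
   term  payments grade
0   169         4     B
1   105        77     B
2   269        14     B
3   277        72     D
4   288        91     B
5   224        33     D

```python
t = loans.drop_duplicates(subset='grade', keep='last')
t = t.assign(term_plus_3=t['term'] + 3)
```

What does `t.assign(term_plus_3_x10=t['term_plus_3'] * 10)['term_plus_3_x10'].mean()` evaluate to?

2590.0

drop duplicate grade (keep=last):
   term  payments grade
4   288        91     B
5   224        33     D
add column term_plus_3 = t['term'] + 3:
   term  payments grade  term_plus_3
4   288        91     B          291
5   224        33     D          227
add column term_plus_3_x10 = t['term_plus_3'] * 10:
   term  payments grade  term_plus_3  term_plus_3_x10
4   288        91     B          291             2910
5   224        33     D          227             2270
Then the mean of column 'term_plus_3_x10': 2590.0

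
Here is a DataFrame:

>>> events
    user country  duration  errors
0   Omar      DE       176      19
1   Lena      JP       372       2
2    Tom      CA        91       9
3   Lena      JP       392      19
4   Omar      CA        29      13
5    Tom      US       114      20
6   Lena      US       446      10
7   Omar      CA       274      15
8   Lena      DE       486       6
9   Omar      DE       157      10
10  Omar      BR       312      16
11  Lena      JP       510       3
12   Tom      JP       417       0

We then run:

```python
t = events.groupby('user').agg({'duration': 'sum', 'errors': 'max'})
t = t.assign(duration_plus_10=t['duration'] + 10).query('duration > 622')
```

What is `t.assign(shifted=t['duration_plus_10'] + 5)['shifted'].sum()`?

group by user: sum(duration), max(errors):
      duration  errors
user                  
Lena      2206      19
Omar       948      19
Tom        622      20
add column duration_plus_10 = t['duration'] + 10:
      duration  errors  duration_plus_10
user                                    
Lena      2206      19              2216
Omar       948      19               958
Tom        622      20               632
filter rows where duration > 622:
      duration  errors  duration_plus_10
user                                    
Lena      2206      19              2216
Omar       948      19               958
add column shifted = t['duration_plus_10'] + 5:
      duration  errors  duration_plus_10  shifted
user                                             
Lena      2206      19              2216     2221
Omar       948      19               958      963
sum of column 'shifted' → 3184

3184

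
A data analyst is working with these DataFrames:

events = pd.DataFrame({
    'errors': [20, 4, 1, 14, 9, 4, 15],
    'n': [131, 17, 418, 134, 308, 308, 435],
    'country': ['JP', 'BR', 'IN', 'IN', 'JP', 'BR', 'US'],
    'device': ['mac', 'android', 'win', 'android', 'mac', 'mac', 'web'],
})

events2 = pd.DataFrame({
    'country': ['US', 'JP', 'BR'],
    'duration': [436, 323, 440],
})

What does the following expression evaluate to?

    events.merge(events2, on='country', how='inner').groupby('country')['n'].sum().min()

325

merge on 'country' (how='inner') → 5 rows:
   errors    n country   device  duration
0      20  131      JP      mac       323
1       4   17      BR  android       440
2       9  308      JP      mac       323
3       4  308      BR      mac       440
4      15  435      US      web       436
group by country, sum of n:
country
BR    325
JP    439
US    435
Name: n, dtype: int64
min of the resulting series → 325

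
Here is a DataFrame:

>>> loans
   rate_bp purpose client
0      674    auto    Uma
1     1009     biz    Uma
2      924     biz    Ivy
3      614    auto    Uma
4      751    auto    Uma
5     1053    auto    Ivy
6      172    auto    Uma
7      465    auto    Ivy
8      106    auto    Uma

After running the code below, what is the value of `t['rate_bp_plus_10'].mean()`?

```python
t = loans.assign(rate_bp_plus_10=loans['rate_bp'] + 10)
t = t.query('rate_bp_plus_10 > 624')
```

add column rate_bp_plus_10 = loans['rate_bp'] + 10:
   rate_bp purpose client  rate_bp_plus_10
0      674    auto    Uma              684
1     1009     biz    Uma             1019
2      924     biz    Ivy              934
3      614    auto    Uma              624
4      751    auto    Uma              761
5     1053    auto    Ivy             1063
6      172    auto    Uma              182
7      465    auto    Ivy              475
8      106    auto    Uma              116
filter rows where rate_bp_plus_10 > 624:
   rate_bp purpose client  rate_bp_plus_10
0      674    auto    Uma              684
1     1009     biz    Uma             1019
2      924     biz    Ivy              934
4      751    auto    Uma              761
5     1053    auto    Ivy             1063
Reading off the mean of column 'rate_bp_plus_10', we get 892.2.

892.2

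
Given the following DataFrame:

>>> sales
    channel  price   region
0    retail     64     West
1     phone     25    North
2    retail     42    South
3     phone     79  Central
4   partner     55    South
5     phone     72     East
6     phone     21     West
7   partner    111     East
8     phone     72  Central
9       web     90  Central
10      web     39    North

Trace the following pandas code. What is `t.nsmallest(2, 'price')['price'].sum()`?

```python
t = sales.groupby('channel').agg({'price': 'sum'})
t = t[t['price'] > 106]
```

group by channel, sum of price:
         price
channel       
partner    166
phone      269
retail     106
web        129
filter rows where price > 106:
         price
channel       
partner    166
phone      269
web        129
take 2 rows with smallest price:
         price
channel       
web        129
partner    166

295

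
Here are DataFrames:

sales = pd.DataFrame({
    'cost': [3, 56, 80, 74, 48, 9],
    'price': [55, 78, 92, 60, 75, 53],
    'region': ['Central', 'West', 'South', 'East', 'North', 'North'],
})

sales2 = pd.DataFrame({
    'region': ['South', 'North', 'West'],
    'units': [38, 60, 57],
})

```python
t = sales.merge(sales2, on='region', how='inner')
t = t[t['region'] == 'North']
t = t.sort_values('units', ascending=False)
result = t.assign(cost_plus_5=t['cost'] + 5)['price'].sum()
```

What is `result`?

merge on 'region' (how='inner') → 4 rows:
   cost  price region  units
0    56     78   West     57
1    80     92  South     38
2    48     75  North     60
3     9     53  North     60
filter rows where region == 'North':
   cost  price region  units
2    48     75  North     60
3     9     53  North     60
sort by units descending:
   cost  price region  units
2    48     75  North     60
3     9     53  North     60
add column cost_plus_5 = t['cost'] + 5:
   cost  price region  units  cost_plus_5
2    48     75  North     60           53
3     9     53  North     60           14

128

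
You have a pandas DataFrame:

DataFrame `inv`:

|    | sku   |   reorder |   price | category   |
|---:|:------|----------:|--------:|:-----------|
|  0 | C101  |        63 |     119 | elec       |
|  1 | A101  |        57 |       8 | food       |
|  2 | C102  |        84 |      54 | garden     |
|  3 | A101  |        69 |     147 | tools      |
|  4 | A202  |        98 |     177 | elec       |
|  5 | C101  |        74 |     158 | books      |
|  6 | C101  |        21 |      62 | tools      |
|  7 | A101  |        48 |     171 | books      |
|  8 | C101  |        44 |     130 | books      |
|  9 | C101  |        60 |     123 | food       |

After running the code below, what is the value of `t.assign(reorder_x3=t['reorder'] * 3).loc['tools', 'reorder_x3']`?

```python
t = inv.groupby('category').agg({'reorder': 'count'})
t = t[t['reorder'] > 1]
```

6

group by category, count of reorder:
          reorder
category         
books           3
elec            2
food            2
garden          1
tools           2
filter rows where reorder > 1:
          reorder
category         
books           3
elec            2
food            2
tools           2
add column reorder_x3 = t['reorder'] * 3:
          reorder  reorder_x3
category                     
books           3           9
elec            2           6
food            2           6
tools           2           6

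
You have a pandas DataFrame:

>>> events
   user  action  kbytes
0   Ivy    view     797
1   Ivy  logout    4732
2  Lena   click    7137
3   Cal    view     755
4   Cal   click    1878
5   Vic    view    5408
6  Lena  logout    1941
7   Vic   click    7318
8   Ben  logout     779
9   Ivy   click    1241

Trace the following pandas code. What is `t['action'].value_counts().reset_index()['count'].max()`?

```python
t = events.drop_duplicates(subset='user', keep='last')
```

3

drop duplicate user (keep=last):
   user  action  kbytes
4   Cal   click    1878
6  Lena  logout    1941
7   Vic   click    7318
8   Ben  logout     779
9   Ivy   click    1241
value_counts of action:
action
click     3
logout    2
Name: count, dtype: int64
reset_index():
   action  count
0   click      3
1  logout      2
max of column 'count' → 3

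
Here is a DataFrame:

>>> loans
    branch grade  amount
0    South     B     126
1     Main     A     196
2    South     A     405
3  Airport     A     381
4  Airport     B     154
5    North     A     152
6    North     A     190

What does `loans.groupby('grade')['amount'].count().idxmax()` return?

group by grade, count of amount:
grade
A    5
B    2
Name: amount, dtype: int64

A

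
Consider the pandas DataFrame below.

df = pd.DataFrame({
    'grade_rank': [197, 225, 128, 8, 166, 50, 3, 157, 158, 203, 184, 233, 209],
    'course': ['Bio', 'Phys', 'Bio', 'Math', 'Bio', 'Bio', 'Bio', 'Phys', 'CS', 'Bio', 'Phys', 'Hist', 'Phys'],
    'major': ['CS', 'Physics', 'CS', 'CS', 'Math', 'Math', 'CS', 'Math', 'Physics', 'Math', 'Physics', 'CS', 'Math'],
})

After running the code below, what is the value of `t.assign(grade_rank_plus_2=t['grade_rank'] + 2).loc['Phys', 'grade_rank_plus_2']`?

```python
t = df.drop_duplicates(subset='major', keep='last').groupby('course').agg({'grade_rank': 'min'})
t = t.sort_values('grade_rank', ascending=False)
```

186

drop duplicate major (keep=last):
    grade_rank course    major
10         184   Phys  Physics
11         233   Hist       CS
12         209   Phys     Math
group by course, min of grade_rank:
        grade_rank
course            
Hist           233
Phys           184
sort by grade_rank descending:
        grade_rank
course            
Hist           233
Phys           184
add column grade_rank_plus_2 = t['grade_rank'] + 2:
        grade_rank  grade_rank_plus_2
course                               
Hist           233                235
Phys           184                186
Hence 186.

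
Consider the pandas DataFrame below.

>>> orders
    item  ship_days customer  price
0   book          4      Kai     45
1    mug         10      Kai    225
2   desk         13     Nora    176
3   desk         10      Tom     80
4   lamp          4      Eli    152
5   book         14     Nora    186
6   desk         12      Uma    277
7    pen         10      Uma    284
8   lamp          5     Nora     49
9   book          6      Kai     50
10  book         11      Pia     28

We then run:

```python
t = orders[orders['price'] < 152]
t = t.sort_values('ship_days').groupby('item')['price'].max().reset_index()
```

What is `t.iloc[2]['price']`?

filter rows where price < 152:
    item  ship_days customer  price
0   book          4      Kai     45
3   desk         10      Tom     80
8   lamp          5     Nora     49
9   book          6      Kai     50
10  book         11      Pia     28
sort by ship_days:
    item  ship_days customer  price
0   book          4      Kai     45
8   lamp          5     Nora     49
9   book          6      Kai     50
3   desk         10      Tom     80
10  book         11      Pia     28
group by item, max of price:
item
book    50
desk    80
lamp    49
Name: price, dtype: int64
reset_index():
   item  price
0  book     50
1  desk     80
2  lamp     49
value at position 2, column 'price' → 49

49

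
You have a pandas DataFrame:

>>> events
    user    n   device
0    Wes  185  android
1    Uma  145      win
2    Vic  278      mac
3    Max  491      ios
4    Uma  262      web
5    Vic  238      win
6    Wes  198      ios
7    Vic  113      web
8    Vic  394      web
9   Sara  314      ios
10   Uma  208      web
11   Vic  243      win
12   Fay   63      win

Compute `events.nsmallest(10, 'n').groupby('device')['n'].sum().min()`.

take 10 rows with smallest n:
   user    n   device
12  Fay   63      win
7   Vic  113      web
1   Uma  145      win
0   Wes  185  android
6   Wes  198      ios
10  Uma  208      web
5   Vic  238      win
11  Vic  243      win
4   Uma  262      web
2   Vic  278      mac
group by device, sum of n:
device
android    185
ios        198
mac        278
web        583
win        689
Name: n, dtype: int64
The min of the resulting series is 185.

185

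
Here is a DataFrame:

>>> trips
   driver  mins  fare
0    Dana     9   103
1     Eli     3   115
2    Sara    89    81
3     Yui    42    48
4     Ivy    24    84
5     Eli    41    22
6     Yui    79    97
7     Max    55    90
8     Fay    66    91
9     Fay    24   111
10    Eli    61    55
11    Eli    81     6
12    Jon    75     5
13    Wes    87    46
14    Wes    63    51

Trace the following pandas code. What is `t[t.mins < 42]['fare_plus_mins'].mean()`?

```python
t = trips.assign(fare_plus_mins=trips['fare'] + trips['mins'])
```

add column fare_plus_mins = trips['fare'] + trips['mins']:
   driver  mins  fare  fare_plus_mins
0    Dana     9   103             112
1     Eli     3   115             118
2    Sara    89    81             170
3     Yui    42    48              90
4     Ivy    24    84             108
5     Eli    41    22              63
6     Yui    79    97             176
7     Max    55    90             145
8     Fay    66    91             157
9     Fay    24   111             135
10    Eli    61    55             116
11    Eli    81     6              87
12    Jon    75     5              80
13    Wes    87    46             133
14    Wes    63    51             114
filter rows where mins < 42:
  driver  mins  fare  fare_plus_mins
0   Dana     9   103             112
1    Eli     3   115             118
4    Ivy    24    84             108
5    Eli    41    22              63
9    Fay    24   111             135

107.2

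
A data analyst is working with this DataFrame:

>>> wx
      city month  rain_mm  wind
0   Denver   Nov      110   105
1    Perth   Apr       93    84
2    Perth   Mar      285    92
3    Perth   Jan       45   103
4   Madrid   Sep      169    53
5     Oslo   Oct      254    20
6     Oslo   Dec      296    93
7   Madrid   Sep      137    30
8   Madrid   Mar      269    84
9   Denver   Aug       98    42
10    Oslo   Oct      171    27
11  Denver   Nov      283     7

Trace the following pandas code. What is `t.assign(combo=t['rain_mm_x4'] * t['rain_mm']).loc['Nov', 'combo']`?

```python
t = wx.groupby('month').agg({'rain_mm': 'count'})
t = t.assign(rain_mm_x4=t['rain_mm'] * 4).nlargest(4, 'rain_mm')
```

group by month, count of rain_mm:
       rain_mm
month         
Apr          1
Aug          1
Dec          1
Jan          1
Mar          2
Nov          2
Oct          2
Sep          2
add column rain_mm_x4 = t['rain_mm'] * 4:
       rain_mm  rain_mm_x4
month                     
Apr          1           4
Aug          1           4
Dec          1           4
Jan          1           4
Mar          2           8
Nov          2           8
Oct          2           8
Sep          2           8
take 4 rows with largest rain_mm:
       rain_mm  rain_mm_x4
month                     
Mar          2           8
Nov          2           8
Oct          2           8
Sep          2           8
add column combo = t['rain_mm_x4'] * t['rain_mm']:
       rain_mm  rain_mm_x4  combo
month                            
Mar          2           8     16
Nov          2           8     16
Oct          2           8     16
Sep          2           8     16
Taking the value at row 'Nov', column 'combo' gives 16.

16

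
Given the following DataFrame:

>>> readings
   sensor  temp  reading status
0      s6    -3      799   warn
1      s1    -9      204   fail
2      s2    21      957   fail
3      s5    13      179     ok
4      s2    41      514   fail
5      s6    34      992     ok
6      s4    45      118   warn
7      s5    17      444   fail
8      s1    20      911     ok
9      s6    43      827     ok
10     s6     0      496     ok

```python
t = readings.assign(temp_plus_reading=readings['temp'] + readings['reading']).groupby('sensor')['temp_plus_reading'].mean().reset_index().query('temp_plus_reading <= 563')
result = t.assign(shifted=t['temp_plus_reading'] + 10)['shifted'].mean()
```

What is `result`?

add column temp_plus_reading = readings['temp'] + readings['reading']:
   sensor  temp  reading status  temp_plus_reading
0      s6    -3      799   warn                796
1      s1    -9      204   fail                195
2      s2    21      957   fail                978
3      s5    13      179     ok                192
4      s2    41      514   fail                555
5      s6    34      992     ok               1026
6      s4    45      118   warn                163
7      s5    17      444   fail                461
8      s1    20      911     ok                931
9      s6    43      827     ok                870
10     s6     0      496     ok                496
group by sensor, mean of temp_plus_reading:
sensor
s1    563.0
s2    766.5
s4    163.0
s5    326.5
s6    797.0
Name: temp_plus_reading, dtype: float64
reset_index():
  sensor  temp_plus_reading
0     s1              563.0
1     s2              766.5
2     s4              163.0
3     s5              326.5
4     s6              797.0
filter rows where temp_plus_reading <= 563:
  sensor  temp_plus_reading
0     s1              563.0
2     s4              163.0
3     s5              326.5
add column shifted = t['temp_plus_reading'] + 10:
  sensor  temp_plus_reading  shifted
0     s1              563.0    573.0
2     s4              163.0    173.0
3     s5              326.5    336.5
The mean of column 'shifted' is 360.833333333.

360.833333333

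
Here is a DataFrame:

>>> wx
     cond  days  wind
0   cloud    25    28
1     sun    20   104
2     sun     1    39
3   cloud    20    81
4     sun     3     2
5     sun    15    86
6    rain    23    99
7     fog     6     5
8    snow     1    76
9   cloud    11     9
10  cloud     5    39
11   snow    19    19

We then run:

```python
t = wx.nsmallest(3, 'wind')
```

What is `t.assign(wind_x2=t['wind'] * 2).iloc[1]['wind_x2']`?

10

take 3 rows with smallest wind:
    cond  days  wind
4    sun     3     2
7    fog     6     5
9  cloud    11     9
add column wind_x2 = t['wind'] * 2:
    cond  days  wind  wind_x2
4    sun     3     2        4
7    fog     6     5       10
9  cloud    11     9       18
Taking the value at position 1, column 'wind_x2' gives 10.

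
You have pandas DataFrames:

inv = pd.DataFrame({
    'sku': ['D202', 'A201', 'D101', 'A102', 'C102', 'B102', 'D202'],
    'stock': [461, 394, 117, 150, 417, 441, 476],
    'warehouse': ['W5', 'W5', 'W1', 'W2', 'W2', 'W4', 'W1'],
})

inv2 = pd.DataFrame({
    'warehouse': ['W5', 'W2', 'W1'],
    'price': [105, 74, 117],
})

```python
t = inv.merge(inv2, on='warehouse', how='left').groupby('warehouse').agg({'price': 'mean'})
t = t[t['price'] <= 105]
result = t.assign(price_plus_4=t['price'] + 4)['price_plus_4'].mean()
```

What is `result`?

merge on 'warehouse' (how='left') → 7 rows:
    sku  stock warehouse  price
0  D202    461        W5  105.0
1  A201    394        W5  105.0
2  D101    117        W1  117.0
3  A102    150        W2   74.0
4  C102    417        W2   74.0
5  B102    441        W4    NaN
6  D202    476        W1  117.0
group by warehouse, mean of price:
           price
warehouse       
W1         117.0
W2          74.0
W4           NaN
W5         105.0
filter rows where price <= 105:
           price
warehouse       
W2          74.0
W5         105.0
add column price_plus_4 = t['price'] + 4:
           price  price_plus_4
warehouse                     
W2          74.0          78.0
W5         105.0         109.0
Then the mean of column 'price_plus_4': 93.5

93.5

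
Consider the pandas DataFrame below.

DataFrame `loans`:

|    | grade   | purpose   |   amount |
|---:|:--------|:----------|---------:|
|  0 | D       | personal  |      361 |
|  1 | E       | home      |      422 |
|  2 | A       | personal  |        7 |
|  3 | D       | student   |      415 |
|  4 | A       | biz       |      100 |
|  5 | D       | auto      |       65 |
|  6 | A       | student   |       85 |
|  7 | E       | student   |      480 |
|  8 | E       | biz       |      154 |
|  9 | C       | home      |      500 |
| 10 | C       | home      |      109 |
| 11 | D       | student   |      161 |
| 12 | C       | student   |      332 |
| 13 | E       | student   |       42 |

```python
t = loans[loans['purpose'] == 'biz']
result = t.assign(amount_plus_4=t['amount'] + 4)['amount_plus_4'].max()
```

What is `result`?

filter rows where purpose == 'biz':
  grade purpose  amount
4     A     biz     100
8     E     biz     154
add column amount_plus_4 = t['amount'] + 4:
  grade purpose  amount  amount_plus_4
4     A     biz     100            104
8     E     biz     154            158

158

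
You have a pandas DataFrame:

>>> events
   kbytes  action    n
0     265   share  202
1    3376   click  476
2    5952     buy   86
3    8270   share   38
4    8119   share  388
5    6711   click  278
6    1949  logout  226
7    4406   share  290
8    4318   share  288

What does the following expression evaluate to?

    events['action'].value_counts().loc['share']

5

value_counts of action:
action
share     5
click     2
buy       1
logout    1
Name: count, dtype: int64
Then the value at index 'share': 5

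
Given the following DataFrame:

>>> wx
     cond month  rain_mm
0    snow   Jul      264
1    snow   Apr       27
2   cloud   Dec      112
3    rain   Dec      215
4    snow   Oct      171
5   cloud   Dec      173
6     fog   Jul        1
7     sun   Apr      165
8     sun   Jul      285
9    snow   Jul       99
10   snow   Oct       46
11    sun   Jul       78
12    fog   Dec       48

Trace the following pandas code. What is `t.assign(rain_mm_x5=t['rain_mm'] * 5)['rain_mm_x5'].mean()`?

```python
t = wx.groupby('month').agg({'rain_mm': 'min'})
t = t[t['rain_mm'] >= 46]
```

group by month, min of rain_mm:
       rain_mm
month         
Apr         27
Dec         48
Jul          1
Oct         46
filter rows where rain_mm >= 46:
       rain_mm
month         
Dec         48
Oct         46
add column rain_mm_x5 = t['rain_mm'] * 5:
       rain_mm  rain_mm_x5
month                     
Dec         48         240
Oct         46         230
Hence 235.0.

235.0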